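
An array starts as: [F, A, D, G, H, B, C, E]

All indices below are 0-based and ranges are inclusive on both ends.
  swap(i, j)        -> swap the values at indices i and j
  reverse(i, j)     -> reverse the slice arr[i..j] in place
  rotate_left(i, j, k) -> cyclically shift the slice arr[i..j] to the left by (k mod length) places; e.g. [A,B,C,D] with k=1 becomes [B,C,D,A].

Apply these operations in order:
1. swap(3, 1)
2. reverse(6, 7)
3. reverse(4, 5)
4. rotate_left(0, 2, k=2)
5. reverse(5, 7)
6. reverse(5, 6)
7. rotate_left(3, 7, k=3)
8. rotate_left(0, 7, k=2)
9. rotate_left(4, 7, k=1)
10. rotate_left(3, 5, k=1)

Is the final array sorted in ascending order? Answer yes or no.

Answer: no

Derivation:
After 1 (swap(3, 1)): [F, G, D, A, H, B, C, E]
After 2 (reverse(6, 7)): [F, G, D, A, H, B, E, C]
After 3 (reverse(4, 5)): [F, G, D, A, B, H, E, C]
After 4 (rotate_left(0, 2, k=2)): [D, F, G, A, B, H, E, C]
After 5 (reverse(5, 7)): [D, F, G, A, B, C, E, H]
After 6 (reverse(5, 6)): [D, F, G, A, B, E, C, H]
After 7 (rotate_left(3, 7, k=3)): [D, F, G, C, H, A, B, E]
After 8 (rotate_left(0, 7, k=2)): [G, C, H, A, B, E, D, F]
After 9 (rotate_left(4, 7, k=1)): [G, C, H, A, E, D, F, B]
After 10 (rotate_left(3, 5, k=1)): [G, C, H, E, D, A, F, B]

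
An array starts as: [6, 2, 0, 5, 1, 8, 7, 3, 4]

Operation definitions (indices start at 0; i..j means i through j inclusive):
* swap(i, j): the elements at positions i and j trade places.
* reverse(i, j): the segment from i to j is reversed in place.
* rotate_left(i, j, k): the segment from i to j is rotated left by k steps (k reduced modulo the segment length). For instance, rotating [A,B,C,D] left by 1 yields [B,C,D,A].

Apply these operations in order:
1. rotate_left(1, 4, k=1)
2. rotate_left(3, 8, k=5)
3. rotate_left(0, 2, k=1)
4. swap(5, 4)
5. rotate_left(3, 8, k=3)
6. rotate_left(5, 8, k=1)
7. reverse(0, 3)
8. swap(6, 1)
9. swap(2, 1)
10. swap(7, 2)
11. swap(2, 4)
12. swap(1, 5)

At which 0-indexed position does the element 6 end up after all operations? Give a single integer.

After 1 (rotate_left(1, 4, k=1)): [6, 0, 5, 1, 2, 8, 7, 3, 4]
After 2 (rotate_left(3, 8, k=5)): [6, 0, 5, 4, 1, 2, 8, 7, 3]
After 3 (rotate_left(0, 2, k=1)): [0, 5, 6, 4, 1, 2, 8, 7, 3]
After 4 (swap(5, 4)): [0, 5, 6, 4, 2, 1, 8, 7, 3]
After 5 (rotate_left(3, 8, k=3)): [0, 5, 6, 8, 7, 3, 4, 2, 1]
After 6 (rotate_left(5, 8, k=1)): [0, 5, 6, 8, 7, 4, 2, 1, 3]
After 7 (reverse(0, 3)): [8, 6, 5, 0, 7, 4, 2, 1, 3]
After 8 (swap(6, 1)): [8, 2, 5, 0, 7, 4, 6, 1, 3]
After 9 (swap(2, 1)): [8, 5, 2, 0, 7, 4, 6, 1, 3]
After 10 (swap(7, 2)): [8, 5, 1, 0, 7, 4, 6, 2, 3]
After 11 (swap(2, 4)): [8, 5, 7, 0, 1, 4, 6, 2, 3]
After 12 (swap(1, 5)): [8, 4, 7, 0, 1, 5, 6, 2, 3]

Answer: 6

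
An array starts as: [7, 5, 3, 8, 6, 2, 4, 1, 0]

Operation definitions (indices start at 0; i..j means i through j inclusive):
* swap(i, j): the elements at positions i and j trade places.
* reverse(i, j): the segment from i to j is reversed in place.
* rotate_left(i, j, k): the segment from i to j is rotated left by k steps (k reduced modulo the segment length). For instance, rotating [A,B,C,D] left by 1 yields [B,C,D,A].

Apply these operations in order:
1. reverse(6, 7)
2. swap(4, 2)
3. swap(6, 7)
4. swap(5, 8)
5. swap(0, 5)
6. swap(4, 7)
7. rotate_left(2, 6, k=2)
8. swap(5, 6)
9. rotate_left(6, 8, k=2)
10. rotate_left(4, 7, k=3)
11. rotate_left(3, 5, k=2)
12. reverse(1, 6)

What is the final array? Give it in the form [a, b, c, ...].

After 1 (reverse(6, 7)): [7, 5, 3, 8, 6, 2, 1, 4, 0]
After 2 (swap(4, 2)): [7, 5, 6, 8, 3, 2, 1, 4, 0]
After 3 (swap(6, 7)): [7, 5, 6, 8, 3, 2, 4, 1, 0]
After 4 (swap(5, 8)): [7, 5, 6, 8, 3, 0, 4, 1, 2]
After 5 (swap(0, 5)): [0, 5, 6, 8, 3, 7, 4, 1, 2]
After 6 (swap(4, 7)): [0, 5, 6, 8, 1, 7, 4, 3, 2]
After 7 (rotate_left(2, 6, k=2)): [0, 5, 1, 7, 4, 6, 8, 3, 2]
After 8 (swap(5, 6)): [0, 5, 1, 7, 4, 8, 6, 3, 2]
After 9 (rotate_left(6, 8, k=2)): [0, 5, 1, 7, 4, 8, 2, 6, 3]
After 10 (rotate_left(4, 7, k=3)): [0, 5, 1, 7, 6, 4, 8, 2, 3]
After 11 (rotate_left(3, 5, k=2)): [0, 5, 1, 4, 7, 6, 8, 2, 3]
After 12 (reverse(1, 6)): [0, 8, 6, 7, 4, 1, 5, 2, 3]

Answer: [0, 8, 6, 7, 4, 1, 5, 2, 3]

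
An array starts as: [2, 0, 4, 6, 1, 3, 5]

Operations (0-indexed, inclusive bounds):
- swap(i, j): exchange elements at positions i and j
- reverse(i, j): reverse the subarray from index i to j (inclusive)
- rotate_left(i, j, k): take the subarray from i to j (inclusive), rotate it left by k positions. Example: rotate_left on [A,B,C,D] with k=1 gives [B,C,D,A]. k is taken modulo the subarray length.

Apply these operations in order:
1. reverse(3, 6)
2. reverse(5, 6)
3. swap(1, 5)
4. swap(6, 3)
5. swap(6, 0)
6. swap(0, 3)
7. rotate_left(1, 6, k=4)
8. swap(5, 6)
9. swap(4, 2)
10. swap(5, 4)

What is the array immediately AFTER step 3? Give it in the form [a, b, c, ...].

Answer: [2, 6, 4, 5, 3, 0, 1]

Derivation:
After 1 (reverse(3, 6)): [2, 0, 4, 5, 3, 1, 6]
After 2 (reverse(5, 6)): [2, 0, 4, 5, 3, 6, 1]
After 3 (swap(1, 5)): [2, 6, 4, 5, 3, 0, 1]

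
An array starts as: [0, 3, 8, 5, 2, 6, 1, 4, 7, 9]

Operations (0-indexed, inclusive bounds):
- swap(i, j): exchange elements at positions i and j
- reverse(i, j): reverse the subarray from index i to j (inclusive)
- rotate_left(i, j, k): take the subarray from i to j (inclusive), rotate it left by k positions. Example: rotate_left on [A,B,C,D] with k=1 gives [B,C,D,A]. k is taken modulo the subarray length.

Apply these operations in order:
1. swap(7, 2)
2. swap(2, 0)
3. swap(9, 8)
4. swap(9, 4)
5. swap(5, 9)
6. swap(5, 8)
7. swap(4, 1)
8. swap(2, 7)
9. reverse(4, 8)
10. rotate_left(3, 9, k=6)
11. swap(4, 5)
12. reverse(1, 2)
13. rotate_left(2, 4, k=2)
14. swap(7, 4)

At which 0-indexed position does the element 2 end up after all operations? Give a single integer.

Answer: 2

Derivation:
After 1 (swap(7, 2)): [0, 3, 4, 5, 2, 6, 1, 8, 7, 9]
After 2 (swap(2, 0)): [4, 3, 0, 5, 2, 6, 1, 8, 7, 9]
After 3 (swap(9, 8)): [4, 3, 0, 5, 2, 6, 1, 8, 9, 7]
After 4 (swap(9, 4)): [4, 3, 0, 5, 7, 6, 1, 8, 9, 2]
After 5 (swap(5, 9)): [4, 3, 0, 5, 7, 2, 1, 8, 9, 6]
After 6 (swap(5, 8)): [4, 3, 0, 5, 7, 9, 1, 8, 2, 6]
After 7 (swap(4, 1)): [4, 7, 0, 5, 3, 9, 1, 8, 2, 6]
After 8 (swap(2, 7)): [4, 7, 8, 5, 3, 9, 1, 0, 2, 6]
After 9 (reverse(4, 8)): [4, 7, 8, 5, 2, 0, 1, 9, 3, 6]
After 10 (rotate_left(3, 9, k=6)): [4, 7, 8, 6, 5, 2, 0, 1, 9, 3]
After 11 (swap(4, 5)): [4, 7, 8, 6, 2, 5, 0, 1, 9, 3]
After 12 (reverse(1, 2)): [4, 8, 7, 6, 2, 5, 0, 1, 9, 3]
After 13 (rotate_left(2, 4, k=2)): [4, 8, 2, 7, 6, 5, 0, 1, 9, 3]
After 14 (swap(7, 4)): [4, 8, 2, 7, 1, 5, 0, 6, 9, 3]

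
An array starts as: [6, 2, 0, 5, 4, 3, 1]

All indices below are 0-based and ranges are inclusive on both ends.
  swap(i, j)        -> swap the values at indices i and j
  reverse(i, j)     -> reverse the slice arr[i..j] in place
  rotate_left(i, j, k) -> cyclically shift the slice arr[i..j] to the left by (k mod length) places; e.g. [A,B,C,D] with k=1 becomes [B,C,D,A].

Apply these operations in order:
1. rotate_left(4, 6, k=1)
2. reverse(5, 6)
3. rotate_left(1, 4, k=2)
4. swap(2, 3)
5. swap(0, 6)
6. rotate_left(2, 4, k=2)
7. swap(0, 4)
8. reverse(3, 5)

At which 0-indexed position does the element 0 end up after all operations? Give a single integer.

Answer: 2

Derivation:
After 1 (rotate_left(4, 6, k=1)): [6, 2, 0, 5, 3, 1, 4]
After 2 (reverse(5, 6)): [6, 2, 0, 5, 3, 4, 1]
After 3 (rotate_left(1, 4, k=2)): [6, 5, 3, 2, 0, 4, 1]
After 4 (swap(2, 3)): [6, 5, 2, 3, 0, 4, 1]
After 5 (swap(0, 6)): [1, 5, 2, 3, 0, 4, 6]
After 6 (rotate_left(2, 4, k=2)): [1, 5, 0, 2, 3, 4, 6]
After 7 (swap(0, 4)): [3, 5, 0, 2, 1, 4, 6]
After 8 (reverse(3, 5)): [3, 5, 0, 4, 1, 2, 6]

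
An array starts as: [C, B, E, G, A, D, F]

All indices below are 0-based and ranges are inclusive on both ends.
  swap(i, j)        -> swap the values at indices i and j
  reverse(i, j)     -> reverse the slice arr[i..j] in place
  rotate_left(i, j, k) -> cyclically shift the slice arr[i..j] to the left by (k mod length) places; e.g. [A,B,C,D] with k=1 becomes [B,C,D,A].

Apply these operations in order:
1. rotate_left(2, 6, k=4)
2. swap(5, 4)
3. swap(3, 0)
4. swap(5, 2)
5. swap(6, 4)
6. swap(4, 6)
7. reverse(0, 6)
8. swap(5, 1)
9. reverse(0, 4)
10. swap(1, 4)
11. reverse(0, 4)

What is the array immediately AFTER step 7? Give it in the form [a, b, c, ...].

After 1 (rotate_left(2, 6, k=4)): [C, B, F, E, G, A, D]
After 2 (swap(5, 4)): [C, B, F, E, A, G, D]
After 3 (swap(3, 0)): [E, B, F, C, A, G, D]
After 4 (swap(5, 2)): [E, B, G, C, A, F, D]
After 5 (swap(6, 4)): [E, B, G, C, D, F, A]
After 6 (swap(4, 6)): [E, B, G, C, A, F, D]
After 7 (reverse(0, 6)): [D, F, A, C, G, B, E]

Answer: [D, F, A, C, G, B, E]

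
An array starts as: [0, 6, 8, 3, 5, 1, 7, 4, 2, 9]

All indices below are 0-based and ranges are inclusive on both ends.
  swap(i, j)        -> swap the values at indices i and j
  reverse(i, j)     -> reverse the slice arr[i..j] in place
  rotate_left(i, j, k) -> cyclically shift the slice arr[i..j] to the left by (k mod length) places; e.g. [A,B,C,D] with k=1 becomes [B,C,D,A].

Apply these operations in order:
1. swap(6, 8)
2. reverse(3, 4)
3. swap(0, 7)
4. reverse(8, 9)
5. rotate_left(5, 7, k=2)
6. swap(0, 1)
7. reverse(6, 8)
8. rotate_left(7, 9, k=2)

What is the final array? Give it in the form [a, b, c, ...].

After 1 (swap(6, 8)): [0, 6, 8, 3, 5, 1, 2, 4, 7, 9]
After 2 (reverse(3, 4)): [0, 6, 8, 5, 3, 1, 2, 4, 7, 9]
After 3 (swap(0, 7)): [4, 6, 8, 5, 3, 1, 2, 0, 7, 9]
After 4 (reverse(8, 9)): [4, 6, 8, 5, 3, 1, 2, 0, 9, 7]
After 5 (rotate_left(5, 7, k=2)): [4, 6, 8, 5, 3, 0, 1, 2, 9, 7]
After 6 (swap(0, 1)): [6, 4, 8, 5, 3, 0, 1, 2, 9, 7]
After 7 (reverse(6, 8)): [6, 4, 8, 5, 3, 0, 9, 2, 1, 7]
After 8 (rotate_left(7, 9, k=2)): [6, 4, 8, 5, 3, 0, 9, 7, 2, 1]

Answer: [6, 4, 8, 5, 3, 0, 9, 7, 2, 1]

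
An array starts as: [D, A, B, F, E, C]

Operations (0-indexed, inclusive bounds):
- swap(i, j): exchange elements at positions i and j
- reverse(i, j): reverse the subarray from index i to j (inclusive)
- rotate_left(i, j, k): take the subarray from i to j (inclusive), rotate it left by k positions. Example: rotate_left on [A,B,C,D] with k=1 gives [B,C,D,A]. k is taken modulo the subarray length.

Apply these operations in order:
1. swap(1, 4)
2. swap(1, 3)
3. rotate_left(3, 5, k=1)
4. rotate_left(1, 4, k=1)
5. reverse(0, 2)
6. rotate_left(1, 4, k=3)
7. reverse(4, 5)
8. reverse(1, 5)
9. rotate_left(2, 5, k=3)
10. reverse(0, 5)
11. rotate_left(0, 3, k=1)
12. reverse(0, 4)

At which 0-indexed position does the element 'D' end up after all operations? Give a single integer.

After 1 (swap(1, 4)): [D, E, B, F, A, C]
After 2 (swap(1, 3)): [D, F, B, E, A, C]
After 3 (rotate_left(3, 5, k=1)): [D, F, B, A, C, E]
After 4 (rotate_left(1, 4, k=1)): [D, B, A, C, F, E]
After 5 (reverse(0, 2)): [A, B, D, C, F, E]
After 6 (rotate_left(1, 4, k=3)): [A, F, B, D, C, E]
After 7 (reverse(4, 5)): [A, F, B, D, E, C]
After 8 (reverse(1, 5)): [A, C, E, D, B, F]
After 9 (rotate_left(2, 5, k=3)): [A, C, F, E, D, B]
After 10 (reverse(0, 5)): [B, D, E, F, C, A]
After 11 (rotate_left(0, 3, k=1)): [D, E, F, B, C, A]
After 12 (reverse(0, 4)): [C, B, F, E, D, A]

Answer: 4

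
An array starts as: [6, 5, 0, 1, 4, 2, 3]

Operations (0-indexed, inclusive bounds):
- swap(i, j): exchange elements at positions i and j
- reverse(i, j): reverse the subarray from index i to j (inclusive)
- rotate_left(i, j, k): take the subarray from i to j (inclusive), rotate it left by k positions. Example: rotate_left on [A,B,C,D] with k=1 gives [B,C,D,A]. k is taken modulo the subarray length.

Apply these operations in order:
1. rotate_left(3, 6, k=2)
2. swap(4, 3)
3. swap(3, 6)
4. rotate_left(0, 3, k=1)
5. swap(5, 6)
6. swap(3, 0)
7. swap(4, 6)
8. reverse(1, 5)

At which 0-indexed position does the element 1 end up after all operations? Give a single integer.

Answer: 2

Derivation:
After 1 (rotate_left(3, 6, k=2)): [6, 5, 0, 2, 3, 1, 4]
After 2 (swap(4, 3)): [6, 5, 0, 3, 2, 1, 4]
After 3 (swap(3, 6)): [6, 5, 0, 4, 2, 1, 3]
After 4 (rotate_left(0, 3, k=1)): [5, 0, 4, 6, 2, 1, 3]
After 5 (swap(5, 6)): [5, 0, 4, 6, 2, 3, 1]
After 6 (swap(3, 0)): [6, 0, 4, 5, 2, 3, 1]
After 7 (swap(4, 6)): [6, 0, 4, 5, 1, 3, 2]
After 8 (reverse(1, 5)): [6, 3, 1, 5, 4, 0, 2]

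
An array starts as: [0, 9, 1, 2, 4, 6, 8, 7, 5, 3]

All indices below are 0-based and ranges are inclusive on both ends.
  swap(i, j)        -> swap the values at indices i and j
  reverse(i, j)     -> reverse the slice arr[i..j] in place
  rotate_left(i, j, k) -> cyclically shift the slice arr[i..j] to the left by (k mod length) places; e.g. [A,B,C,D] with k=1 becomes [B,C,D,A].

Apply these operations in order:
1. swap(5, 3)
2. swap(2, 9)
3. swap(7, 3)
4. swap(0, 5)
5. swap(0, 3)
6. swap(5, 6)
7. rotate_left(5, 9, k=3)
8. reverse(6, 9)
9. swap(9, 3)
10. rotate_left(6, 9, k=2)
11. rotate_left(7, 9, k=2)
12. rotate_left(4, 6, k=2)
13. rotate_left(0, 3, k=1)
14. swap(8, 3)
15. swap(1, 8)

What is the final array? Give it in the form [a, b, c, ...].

After 1 (swap(5, 3)): [0, 9, 1, 6, 4, 2, 8, 7, 5, 3]
After 2 (swap(2, 9)): [0, 9, 3, 6, 4, 2, 8, 7, 5, 1]
After 3 (swap(7, 3)): [0, 9, 3, 7, 4, 2, 8, 6, 5, 1]
After 4 (swap(0, 5)): [2, 9, 3, 7, 4, 0, 8, 6, 5, 1]
After 5 (swap(0, 3)): [7, 9, 3, 2, 4, 0, 8, 6, 5, 1]
After 6 (swap(5, 6)): [7, 9, 3, 2, 4, 8, 0, 6, 5, 1]
After 7 (rotate_left(5, 9, k=3)): [7, 9, 3, 2, 4, 5, 1, 8, 0, 6]
After 8 (reverse(6, 9)): [7, 9, 3, 2, 4, 5, 6, 0, 8, 1]
After 9 (swap(9, 3)): [7, 9, 3, 1, 4, 5, 6, 0, 8, 2]
After 10 (rotate_left(6, 9, k=2)): [7, 9, 3, 1, 4, 5, 8, 2, 6, 0]
After 11 (rotate_left(7, 9, k=2)): [7, 9, 3, 1, 4, 5, 8, 0, 2, 6]
After 12 (rotate_left(4, 6, k=2)): [7, 9, 3, 1, 8, 4, 5, 0, 2, 6]
After 13 (rotate_left(0, 3, k=1)): [9, 3, 1, 7, 8, 4, 5, 0, 2, 6]
After 14 (swap(8, 3)): [9, 3, 1, 2, 8, 4, 5, 0, 7, 6]
After 15 (swap(1, 8)): [9, 7, 1, 2, 8, 4, 5, 0, 3, 6]

Answer: [9, 7, 1, 2, 8, 4, 5, 0, 3, 6]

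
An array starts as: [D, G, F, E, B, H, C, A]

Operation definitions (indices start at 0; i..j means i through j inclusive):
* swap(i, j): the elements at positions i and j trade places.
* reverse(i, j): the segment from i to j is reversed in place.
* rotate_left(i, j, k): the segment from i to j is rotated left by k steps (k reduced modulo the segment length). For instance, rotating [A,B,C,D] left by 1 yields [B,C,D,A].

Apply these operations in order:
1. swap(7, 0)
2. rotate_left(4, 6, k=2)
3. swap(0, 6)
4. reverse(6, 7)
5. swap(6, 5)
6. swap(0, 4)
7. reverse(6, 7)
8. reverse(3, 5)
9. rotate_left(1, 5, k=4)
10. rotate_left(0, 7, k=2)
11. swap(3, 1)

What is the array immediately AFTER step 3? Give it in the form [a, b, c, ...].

Answer: [H, G, F, E, C, B, A, D]

Derivation:
After 1 (swap(7, 0)): [A, G, F, E, B, H, C, D]
After 2 (rotate_left(4, 6, k=2)): [A, G, F, E, C, B, H, D]
After 3 (swap(0, 6)): [H, G, F, E, C, B, A, D]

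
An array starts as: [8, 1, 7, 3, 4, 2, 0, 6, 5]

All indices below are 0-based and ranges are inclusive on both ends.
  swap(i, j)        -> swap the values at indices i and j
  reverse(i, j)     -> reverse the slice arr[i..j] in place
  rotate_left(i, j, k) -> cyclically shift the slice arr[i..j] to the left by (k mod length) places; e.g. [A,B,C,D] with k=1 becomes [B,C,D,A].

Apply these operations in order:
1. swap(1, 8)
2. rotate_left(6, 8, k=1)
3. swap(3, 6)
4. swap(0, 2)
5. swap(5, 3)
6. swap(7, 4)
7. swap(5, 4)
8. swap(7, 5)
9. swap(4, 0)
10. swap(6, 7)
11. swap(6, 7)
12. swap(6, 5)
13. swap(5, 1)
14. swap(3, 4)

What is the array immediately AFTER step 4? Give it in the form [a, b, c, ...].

Answer: [7, 5, 8, 6, 4, 2, 3, 1, 0]

Derivation:
After 1 (swap(1, 8)): [8, 5, 7, 3, 4, 2, 0, 6, 1]
After 2 (rotate_left(6, 8, k=1)): [8, 5, 7, 3, 4, 2, 6, 1, 0]
After 3 (swap(3, 6)): [8, 5, 7, 6, 4, 2, 3, 1, 0]
After 4 (swap(0, 2)): [7, 5, 8, 6, 4, 2, 3, 1, 0]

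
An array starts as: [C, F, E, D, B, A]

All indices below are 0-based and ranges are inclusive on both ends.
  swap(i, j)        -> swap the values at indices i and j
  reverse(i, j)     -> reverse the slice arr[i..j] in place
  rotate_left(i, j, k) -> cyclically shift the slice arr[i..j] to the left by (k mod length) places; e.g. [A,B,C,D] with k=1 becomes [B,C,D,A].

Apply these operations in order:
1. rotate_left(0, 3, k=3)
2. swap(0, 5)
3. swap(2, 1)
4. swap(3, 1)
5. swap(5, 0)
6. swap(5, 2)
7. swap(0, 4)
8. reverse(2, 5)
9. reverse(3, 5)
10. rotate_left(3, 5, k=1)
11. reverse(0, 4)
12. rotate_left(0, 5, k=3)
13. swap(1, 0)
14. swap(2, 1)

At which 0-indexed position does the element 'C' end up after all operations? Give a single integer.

Answer: 5

Derivation:
After 1 (rotate_left(0, 3, k=3)): [D, C, F, E, B, A]
After 2 (swap(0, 5)): [A, C, F, E, B, D]
After 3 (swap(2, 1)): [A, F, C, E, B, D]
After 4 (swap(3, 1)): [A, E, C, F, B, D]
After 5 (swap(5, 0)): [D, E, C, F, B, A]
After 6 (swap(5, 2)): [D, E, A, F, B, C]
After 7 (swap(0, 4)): [B, E, A, F, D, C]
After 8 (reverse(2, 5)): [B, E, C, D, F, A]
After 9 (reverse(3, 5)): [B, E, C, A, F, D]
After 10 (rotate_left(3, 5, k=1)): [B, E, C, F, D, A]
After 11 (reverse(0, 4)): [D, F, C, E, B, A]
After 12 (rotate_left(0, 5, k=3)): [E, B, A, D, F, C]
After 13 (swap(1, 0)): [B, E, A, D, F, C]
After 14 (swap(2, 1)): [B, A, E, D, F, C]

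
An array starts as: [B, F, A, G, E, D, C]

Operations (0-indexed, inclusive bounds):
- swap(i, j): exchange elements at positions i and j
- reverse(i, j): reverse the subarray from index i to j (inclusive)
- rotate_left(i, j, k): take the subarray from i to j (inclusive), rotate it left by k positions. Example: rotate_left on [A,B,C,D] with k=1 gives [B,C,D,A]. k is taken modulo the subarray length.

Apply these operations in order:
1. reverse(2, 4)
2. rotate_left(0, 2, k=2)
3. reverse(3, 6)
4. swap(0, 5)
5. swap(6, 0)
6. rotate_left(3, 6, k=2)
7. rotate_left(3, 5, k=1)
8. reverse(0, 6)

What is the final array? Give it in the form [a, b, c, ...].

After 1 (reverse(2, 4)): [B, F, E, G, A, D, C]
After 2 (rotate_left(0, 2, k=2)): [E, B, F, G, A, D, C]
After 3 (reverse(3, 6)): [E, B, F, C, D, A, G]
After 4 (swap(0, 5)): [A, B, F, C, D, E, G]
After 5 (swap(6, 0)): [G, B, F, C, D, E, A]
After 6 (rotate_left(3, 6, k=2)): [G, B, F, E, A, C, D]
After 7 (rotate_left(3, 5, k=1)): [G, B, F, A, C, E, D]
After 8 (reverse(0, 6)): [D, E, C, A, F, B, G]

Answer: [D, E, C, A, F, B, G]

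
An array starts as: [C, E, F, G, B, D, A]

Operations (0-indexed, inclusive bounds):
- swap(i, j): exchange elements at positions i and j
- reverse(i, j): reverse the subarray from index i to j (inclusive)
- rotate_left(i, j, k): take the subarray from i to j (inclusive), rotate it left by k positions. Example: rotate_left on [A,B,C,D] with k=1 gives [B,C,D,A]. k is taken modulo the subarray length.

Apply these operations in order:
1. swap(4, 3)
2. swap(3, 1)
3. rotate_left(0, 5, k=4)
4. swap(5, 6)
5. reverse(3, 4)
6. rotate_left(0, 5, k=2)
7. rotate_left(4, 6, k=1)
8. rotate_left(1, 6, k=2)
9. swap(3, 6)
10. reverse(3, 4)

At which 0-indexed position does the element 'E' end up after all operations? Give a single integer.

After 1 (swap(4, 3)): [C, E, F, B, G, D, A]
After 2 (swap(3, 1)): [C, B, F, E, G, D, A]
After 3 (rotate_left(0, 5, k=4)): [G, D, C, B, F, E, A]
After 4 (swap(5, 6)): [G, D, C, B, F, A, E]
After 5 (reverse(3, 4)): [G, D, C, F, B, A, E]
After 6 (rotate_left(0, 5, k=2)): [C, F, B, A, G, D, E]
After 7 (rotate_left(4, 6, k=1)): [C, F, B, A, D, E, G]
After 8 (rotate_left(1, 6, k=2)): [C, A, D, E, G, F, B]
After 9 (swap(3, 6)): [C, A, D, B, G, F, E]
After 10 (reverse(3, 4)): [C, A, D, G, B, F, E]

Answer: 6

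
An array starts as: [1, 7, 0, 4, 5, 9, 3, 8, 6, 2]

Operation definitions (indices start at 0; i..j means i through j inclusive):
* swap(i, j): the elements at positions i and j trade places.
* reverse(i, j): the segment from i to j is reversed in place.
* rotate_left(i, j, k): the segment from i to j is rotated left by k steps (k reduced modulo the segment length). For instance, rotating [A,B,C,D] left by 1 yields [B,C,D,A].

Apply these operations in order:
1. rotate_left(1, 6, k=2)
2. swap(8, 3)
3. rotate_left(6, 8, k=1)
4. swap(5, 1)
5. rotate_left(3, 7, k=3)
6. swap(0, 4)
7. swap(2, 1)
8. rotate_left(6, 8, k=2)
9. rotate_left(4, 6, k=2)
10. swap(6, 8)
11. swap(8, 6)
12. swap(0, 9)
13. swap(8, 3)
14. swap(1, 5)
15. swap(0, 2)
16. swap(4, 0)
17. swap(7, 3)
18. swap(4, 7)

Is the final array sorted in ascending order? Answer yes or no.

After 1 (rotate_left(1, 6, k=2)): [1, 4, 5, 9, 3, 7, 0, 8, 6, 2]
After 2 (swap(8, 3)): [1, 4, 5, 6, 3, 7, 0, 8, 9, 2]
After 3 (rotate_left(6, 8, k=1)): [1, 4, 5, 6, 3, 7, 8, 9, 0, 2]
After 4 (swap(5, 1)): [1, 7, 5, 6, 3, 4, 8, 9, 0, 2]
After 5 (rotate_left(3, 7, k=3)): [1, 7, 5, 8, 9, 6, 3, 4, 0, 2]
After 6 (swap(0, 4)): [9, 7, 5, 8, 1, 6, 3, 4, 0, 2]
After 7 (swap(2, 1)): [9, 5, 7, 8, 1, 6, 3, 4, 0, 2]
After 8 (rotate_left(6, 8, k=2)): [9, 5, 7, 8, 1, 6, 0, 3, 4, 2]
After 9 (rotate_left(4, 6, k=2)): [9, 5, 7, 8, 0, 1, 6, 3, 4, 2]
After 10 (swap(6, 8)): [9, 5, 7, 8, 0, 1, 4, 3, 6, 2]
After 11 (swap(8, 6)): [9, 5, 7, 8, 0, 1, 6, 3, 4, 2]
After 12 (swap(0, 9)): [2, 5, 7, 8, 0, 1, 6, 3, 4, 9]
After 13 (swap(8, 3)): [2, 5, 7, 4, 0, 1, 6, 3, 8, 9]
After 14 (swap(1, 5)): [2, 1, 7, 4, 0, 5, 6, 3, 8, 9]
After 15 (swap(0, 2)): [7, 1, 2, 4, 0, 5, 6, 3, 8, 9]
After 16 (swap(4, 0)): [0, 1, 2, 4, 7, 5, 6, 3, 8, 9]
After 17 (swap(7, 3)): [0, 1, 2, 3, 7, 5, 6, 4, 8, 9]
After 18 (swap(4, 7)): [0, 1, 2, 3, 4, 5, 6, 7, 8, 9]

Answer: yes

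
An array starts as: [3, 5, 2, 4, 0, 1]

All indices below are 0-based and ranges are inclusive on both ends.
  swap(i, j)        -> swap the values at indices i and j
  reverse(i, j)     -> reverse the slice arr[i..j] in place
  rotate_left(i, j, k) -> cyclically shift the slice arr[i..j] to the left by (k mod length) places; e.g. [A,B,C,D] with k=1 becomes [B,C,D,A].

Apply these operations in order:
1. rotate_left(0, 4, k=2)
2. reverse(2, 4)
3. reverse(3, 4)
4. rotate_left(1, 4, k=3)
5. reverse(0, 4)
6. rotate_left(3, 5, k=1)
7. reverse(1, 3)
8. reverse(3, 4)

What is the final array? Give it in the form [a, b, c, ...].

After 1 (rotate_left(0, 4, k=2)): [2, 4, 0, 3, 5, 1]
After 2 (reverse(2, 4)): [2, 4, 5, 3, 0, 1]
After 3 (reverse(3, 4)): [2, 4, 5, 0, 3, 1]
After 4 (rotate_left(1, 4, k=3)): [2, 3, 4, 5, 0, 1]
After 5 (reverse(0, 4)): [0, 5, 4, 3, 2, 1]
After 6 (rotate_left(3, 5, k=1)): [0, 5, 4, 2, 1, 3]
After 7 (reverse(1, 3)): [0, 2, 4, 5, 1, 3]
After 8 (reverse(3, 4)): [0, 2, 4, 1, 5, 3]

Answer: [0, 2, 4, 1, 5, 3]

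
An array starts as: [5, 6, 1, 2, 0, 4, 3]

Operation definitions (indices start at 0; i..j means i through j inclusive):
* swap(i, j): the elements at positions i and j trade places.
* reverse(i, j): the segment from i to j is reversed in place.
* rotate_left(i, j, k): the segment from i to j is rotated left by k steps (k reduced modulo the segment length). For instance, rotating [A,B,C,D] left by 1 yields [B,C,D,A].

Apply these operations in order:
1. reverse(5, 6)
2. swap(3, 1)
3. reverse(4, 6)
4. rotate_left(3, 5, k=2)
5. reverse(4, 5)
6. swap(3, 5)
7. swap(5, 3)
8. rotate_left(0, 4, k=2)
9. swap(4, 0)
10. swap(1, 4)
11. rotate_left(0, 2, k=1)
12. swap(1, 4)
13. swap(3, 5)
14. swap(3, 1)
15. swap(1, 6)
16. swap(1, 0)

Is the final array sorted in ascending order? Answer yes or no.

After 1 (reverse(5, 6)): [5, 6, 1, 2, 0, 3, 4]
After 2 (swap(3, 1)): [5, 2, 1, 6, 0, 3, 4]
After 3 (reverse(4, 6)): [5, 2, 1, 6, 4, 3, 0]
After 4 (rotate_left(3, 5, k=2)): [5, 2, 1, 3, 6, 4, 0]
After 5 (reverse(4, 5)): [5, 2, 1, 3, 4, 6, 0]
After 6 (swap(3, 5)): [5, 2, 1, 6, 4, 3, 0]
After 7 (swap(5, 3)): [5, 2, 1, 3, 4, 6, 0]
After 8 (rotate_left(0, 4, k=2)): [1, 3, 4, 5, 2, 6, 0]
After 9 (swap(4, 0)): [2, 3, 4, 5, 1, 6, 0]
After 10 (swap(1, 4)): [2, 1, 4, 5, 3, 6, 0]
After 11 (rotate_left(0, 2, k=1)): [1, 4, 2, 5, 3, 6, 0]
After 12 (swap(1, 4)): [1, 3, 2, 5, 4, 6, 0]
After 13 (swap(3, 5)): [1, 3, 2, 6, 4, 5, 0]
After 14 (swap(3, 1)): [1, 6, 2, 3, 4, 5, 0]
After 15 (swap(1, 6)): [1, 0, 2, 3, 4, 5, 6]
After 16 (swap(1, 0)): [0, 1, 2, 3, 4, 5, 6]

Answer: yes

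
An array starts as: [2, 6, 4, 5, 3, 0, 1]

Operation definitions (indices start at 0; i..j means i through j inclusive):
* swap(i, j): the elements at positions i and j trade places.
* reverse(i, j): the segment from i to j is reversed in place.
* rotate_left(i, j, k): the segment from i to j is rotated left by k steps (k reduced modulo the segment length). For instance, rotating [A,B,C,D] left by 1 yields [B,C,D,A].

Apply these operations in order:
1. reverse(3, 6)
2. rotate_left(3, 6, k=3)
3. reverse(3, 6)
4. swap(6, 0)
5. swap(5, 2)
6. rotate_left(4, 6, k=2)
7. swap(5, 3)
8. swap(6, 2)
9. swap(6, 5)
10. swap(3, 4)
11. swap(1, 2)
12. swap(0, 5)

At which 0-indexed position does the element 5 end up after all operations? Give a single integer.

Answer: 5

Derivation:
After 1 (reverse(3, 6)): [2, 6, 4, 1, 0, 3, 5]
After 2 (rotate_left(3, 6, k=3)): [2, 6, 4, 5, 1, 0, 3]
After 3 (reverse(3, 6)): [2, 6, 4, 3, 0, 1, 5]
After 4 (swap(6, 0)): [5, 6, 4, 3, 0, 1, 2]
After 5 (swap(5, 2)): [5, 6, 1, 3, 0, 4, 2]
After 6 (rotate_left(4, 6, k=2)): [5, 6, 1, 3, 2, 0, 4]
After 7 (swap(5, 3)): [5, 6, 1, 0, 2, 3, 4]
After 8 (swap(6, 2)): [5, 6, 4, 0, 2, 3, 1]
After 9 (swap(6, 5)): [5, 6, 4, 0, 2, 1, 3]
After 10 (swap(3, 4)): [5, 6, 4, 2, 0, 1, 3]
After 11 (swap(1, 2)): [5, 4, 6, 2, 0, 1, 3]
After 12 (swap(0, 5)): [1, 4, 6, 2, 0, 5, 3]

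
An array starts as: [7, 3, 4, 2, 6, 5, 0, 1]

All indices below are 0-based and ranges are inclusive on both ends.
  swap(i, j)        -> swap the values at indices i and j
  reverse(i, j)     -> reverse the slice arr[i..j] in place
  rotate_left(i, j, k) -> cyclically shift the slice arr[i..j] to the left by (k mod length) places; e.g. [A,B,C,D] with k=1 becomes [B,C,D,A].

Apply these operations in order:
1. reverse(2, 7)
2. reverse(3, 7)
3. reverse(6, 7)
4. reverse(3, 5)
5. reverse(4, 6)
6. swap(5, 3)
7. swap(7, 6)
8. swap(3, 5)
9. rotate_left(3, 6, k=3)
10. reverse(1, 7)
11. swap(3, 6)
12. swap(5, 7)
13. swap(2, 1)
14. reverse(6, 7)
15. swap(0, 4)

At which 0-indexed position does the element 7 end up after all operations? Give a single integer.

After 1 (reverse(2, 7)): [7, 3, 1, 0, 5, 6, 2, 4]
After 2 (reverse(3, 7)): [7, 3, 1, 4, 2, 6, 5, 0]
After 3 (reverse(6, 7)): [7, 3, 1, 4, 2, 6, 0, 5]
After 4 (reverse(3, 5)): [7, 3, 1, 6, 2, 4, 0, 5]
After 5 (reverse(4, 6)): [7, 3, 1, 6, 0, 4, 2, 5]
After 6 (swap(5, 3)): [7, 3, 1, 4, 0, 6, 2, 5]
After 7 (swap(7, 6)): [7, 3, 1, 4, 0, 6, 5, 2]
After 8 (swap(3, 5)): [7, 3, 1, 6, 0, 4, 5, 2]
After 9 (rotate_left(3, 6, k=3)): [7, 3, 1, 5, 6, 0, 4, 2]
After 10 (reverse(1, 7)): [7, 2, 4, 0, 6, 5, 1, 3]
After 11 (swap(3, 6)): [7, 2, 4, 1, 6, 5, 0, 3]
After 12 (swap(5, 7)): [7, 2, 4, 1, 6, 3, 0, 5]
After 13 (swap(2, 1)): [7, 4, 2, 1, 6, 3, 0, 5]
After 14 (reverse(6, 7)): [7, 4, 2, 1, 6, 3, 5, 0]
After 15 (swap(0, 4)): [6, 4, 2, 1, 7, 3, 5, 0]

Answer: 4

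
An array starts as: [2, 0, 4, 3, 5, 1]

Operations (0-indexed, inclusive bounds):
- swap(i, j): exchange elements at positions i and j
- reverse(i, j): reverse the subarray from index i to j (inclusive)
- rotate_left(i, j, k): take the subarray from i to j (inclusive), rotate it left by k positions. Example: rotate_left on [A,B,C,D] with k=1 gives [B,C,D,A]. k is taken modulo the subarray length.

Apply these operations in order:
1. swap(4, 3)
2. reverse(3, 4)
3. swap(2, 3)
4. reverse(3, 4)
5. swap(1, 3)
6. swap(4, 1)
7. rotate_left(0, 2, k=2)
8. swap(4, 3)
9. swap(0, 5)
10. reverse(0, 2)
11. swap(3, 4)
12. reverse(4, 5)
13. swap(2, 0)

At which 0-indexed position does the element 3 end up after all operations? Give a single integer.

Answer: 4

Derivation:
After 1 (swap(4, 3)): [2, 0, 4, 5, 3, 1]
After 2 (reverse(3, 4)): [2, 0, 4, 3, 5, 1]
After 3 (swap(2, 3)): [2, 0, 3, 4, 5, 1]
After 4 (reverse(3, 4)): [2, 0, 3, 5, 4, 1]
After 5 (swap(1, 3)): [2, 5, 3, 0, 4, 1]
After 6 (swap(4, 1)): [2, 4, 3, 0, 5, 1]
After 7 (rotate_left(0, 2, k=2)): [3, 2, 4, 0, 5, 1]
After 8 (swap(4, 3)): [3, 2, 4, 5, 0, 1]
After 9 (swap(0, 5)): [1, 2, 4, 5, 0, 3]
After 10 (reverse(0, 2)): [4, 2, 1, 5, 0, 3]
After 11 (swap(3, 4)): [4, 2, 1, 0, 5, 3]
After 12 (reverse(4, 5)): [4, 2, 1, 0, 3, 5]
After 13 (swap(2, 0)): [1, 2, 4, 0, 3, 5]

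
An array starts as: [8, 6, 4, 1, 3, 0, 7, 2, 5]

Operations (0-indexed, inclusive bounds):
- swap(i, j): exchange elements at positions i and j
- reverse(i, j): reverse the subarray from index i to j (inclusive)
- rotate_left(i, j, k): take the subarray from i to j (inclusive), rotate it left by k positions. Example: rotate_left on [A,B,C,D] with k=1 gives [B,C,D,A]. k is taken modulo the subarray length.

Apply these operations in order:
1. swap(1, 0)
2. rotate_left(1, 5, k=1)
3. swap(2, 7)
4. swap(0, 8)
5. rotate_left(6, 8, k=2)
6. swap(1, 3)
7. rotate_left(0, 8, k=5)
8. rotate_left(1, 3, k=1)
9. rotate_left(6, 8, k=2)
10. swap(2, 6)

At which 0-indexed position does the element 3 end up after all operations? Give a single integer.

After 1 (swap(1, 0)): [6, 8, 4, 1, 3, 0, 7, 2, 5]
After 2 (rotate_left(1, 5, k=1)): [6, 4, 1, 3, 0, 8, 7, 2, 5]
After 3 (swap(2, 7)): [6, 4, 2, 3, 0, 8, 7, 1, 5]
After 4 (swap(0, 8)): [5, 4, 2, 3, 0, 8, 7, 1, 6]
After 5 (rotate_left(6, 8, k=2)): [5, 4, 2, 3, 0, 8, 6, 7, 1]
After 6 (swap(1, 3)): [5, 3, 2, 4, 0, 8, 6, 7, 1]
After 7 (rotate_left(0, 8, k=5)): [8, 6, 7, 1, 5, 3, 2, 4, 0]
After 8 (rotate_left(1, 3, k=1)): [8, 7, 1, 6, 5, 3, 2, 4, 0]
After 9 (rotate_left(6, 8, k=2)): [8, 7, 1, 6, 5, 3, 0, 2, 4]
After 10 (swap(2, 6)): [8, 7, 0, 6, 5, 3, 1, 2, 4]

Answer: 5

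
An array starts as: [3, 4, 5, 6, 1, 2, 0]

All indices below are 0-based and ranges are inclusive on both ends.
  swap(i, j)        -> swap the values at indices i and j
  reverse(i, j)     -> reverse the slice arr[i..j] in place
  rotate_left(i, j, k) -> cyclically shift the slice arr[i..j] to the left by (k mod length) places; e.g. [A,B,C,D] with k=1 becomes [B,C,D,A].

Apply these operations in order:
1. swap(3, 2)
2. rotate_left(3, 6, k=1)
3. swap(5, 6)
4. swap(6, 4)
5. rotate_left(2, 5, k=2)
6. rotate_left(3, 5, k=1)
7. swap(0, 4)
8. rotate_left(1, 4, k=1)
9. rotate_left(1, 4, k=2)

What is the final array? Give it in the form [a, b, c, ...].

After 1 (swap(3, 2)): [3, 4, 6, 5, 1, 2, 0]
After 2 (rotate_left(3, 6, k=1)): [3, 4, 6, 1, 2, 0, 5]
After 3 (swap(5, 6)): [3, 4, 6, 1, 2, 5, 0]
After 4 (swap(6, 4)): [3, 4, 6, 1, 0, 5, 2]
After 5 (rotate_left(2, 5, k=2)): [3, 4, 0, 5, 6, 1, 2]
After 6 (rotate_left(3, 5, k=1)): [3, 4, 0, 6, 1, 5, 2]
After 7 (swap(0, 4)): [1, 4, 0, 6, 3, 5, 2]
After 8 (rotate_left(1, 4, k=1)): [1, 0, 6, 3, 4, 5, 2]
After 9 (rotate_left(1, 4, k=2)): [1, 3, 4, 0, 6, 5, 2]

Answer: [1, 3, 4, 0, 6, 5, 2]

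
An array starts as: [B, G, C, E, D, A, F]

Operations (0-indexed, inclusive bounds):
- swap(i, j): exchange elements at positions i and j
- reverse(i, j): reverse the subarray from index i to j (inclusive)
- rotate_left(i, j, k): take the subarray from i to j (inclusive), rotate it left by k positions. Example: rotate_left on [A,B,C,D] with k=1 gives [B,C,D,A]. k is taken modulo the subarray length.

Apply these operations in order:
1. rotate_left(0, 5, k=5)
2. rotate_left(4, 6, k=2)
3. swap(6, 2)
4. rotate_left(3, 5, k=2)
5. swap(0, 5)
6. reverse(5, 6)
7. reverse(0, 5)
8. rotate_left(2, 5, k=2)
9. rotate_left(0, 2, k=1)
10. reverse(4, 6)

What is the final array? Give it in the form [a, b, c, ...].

Answer: [C, B, G, F, A, D, E]

Derivation:
After 1 (rotate_left(0, 5, k=5)): [A, B, G, C, E, D, F]
After 2 (rotate_left(4, 6, k=2)): [A, B, G, C, F, E, D]
After 3 (swap(6, 2)): [A, B, D, C, F, E, G]
After 4 (rotate_left(3, 5, k=2)): [A, B, D, E, C, F, G]
After 5 (swap(0, 5)): [F, B, D, E, C, A, G]
After 6 (reverse(5, 6)): [F, B, D, E, C, G, A]
After 7 (reverse(0, 5)): [G, C, E, D, B, F, A]
After 8 (rotate_left(2, 5, k=2)): [G, C, B, F, E, D, A]
After 9 (rotate_left(0, 2, k=1)): [C, B, G, F, E, D, A]
After 10 (reverse(4, 6)): [C, B, G, F, A, D, E]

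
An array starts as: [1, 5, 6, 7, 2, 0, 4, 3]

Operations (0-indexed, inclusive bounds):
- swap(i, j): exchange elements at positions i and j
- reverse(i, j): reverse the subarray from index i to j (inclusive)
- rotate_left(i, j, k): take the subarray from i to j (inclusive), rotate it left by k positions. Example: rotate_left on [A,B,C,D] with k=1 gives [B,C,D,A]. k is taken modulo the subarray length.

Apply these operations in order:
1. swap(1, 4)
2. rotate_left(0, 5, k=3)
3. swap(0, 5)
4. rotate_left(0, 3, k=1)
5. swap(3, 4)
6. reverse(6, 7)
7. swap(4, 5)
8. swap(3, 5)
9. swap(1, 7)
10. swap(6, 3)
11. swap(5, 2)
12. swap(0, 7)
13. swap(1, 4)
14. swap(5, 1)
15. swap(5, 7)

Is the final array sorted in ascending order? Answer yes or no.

Answer: yes

Derivation:
After 1 (swap(1, 4)): [1, 2, 6, 7, 5, 0, 4, 3]
After 2 (rotate_left(0, 5, k=3)): [7, 5, 0, 1, 2, 6, 4, 3]
After 3 (swap(0, 5)): [6, 5, 0, 1, 2, 7, 4, 3]
After 4 (rotate_left(0, 3, k=1)): [5, 0, 1, 6, 2, 7, 4, 3]
After 5 (swap(3, 4)): [5, 0, 1, 2, 6, 7, 4, 3]
After 6 (reverse(6, 7)): [5, 0, 1, 2, 6, 7, 3, 4]
After 7 (swap(4, 5)): [5, 0, 1, 2, 7, 6, 3, 4]
After 8 (swap(3, 5)): [5, 0, 1, 6, 7, 2, 3, 4]
After 9 (swap(1, 7)): [5, 4, 1, 6, 7, 2, 3, 0]
After 10 (swap(6, 3)): [5, 4, 1, 3, 7, 2, 6, 0]
After 11 (swap(5, 2)): [5, 4, 2, 3, 7, 1, 6, 0]
After 12 (swap(0, 7)): [0, 4, 2, 3, 7, 1, 6, 5]
After 13 (swap(1, 4)): [0, 7, 2, 3, 4, 1, 6, 5]
After 14 (swap(5, 1)): [0, 1, 2, 3, 4, 7, 6, 5]
After 15 (swap(5, 7)): [0, 1, 2, 3, 4, 5, 6, 7]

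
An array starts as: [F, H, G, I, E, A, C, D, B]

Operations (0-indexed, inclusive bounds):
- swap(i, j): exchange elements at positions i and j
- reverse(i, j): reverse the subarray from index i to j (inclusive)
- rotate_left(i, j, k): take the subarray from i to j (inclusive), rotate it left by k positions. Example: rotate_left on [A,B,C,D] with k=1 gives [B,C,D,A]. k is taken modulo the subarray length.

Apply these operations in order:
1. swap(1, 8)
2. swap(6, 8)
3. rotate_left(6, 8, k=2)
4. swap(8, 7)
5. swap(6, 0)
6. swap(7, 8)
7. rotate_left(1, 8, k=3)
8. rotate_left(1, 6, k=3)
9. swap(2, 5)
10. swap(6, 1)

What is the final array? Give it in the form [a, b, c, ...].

After 1 (swap(1, 8)): [F, B, G, I, E, A, C, D, H]
After 2 (swap(6, 8)): [F, B, G, I, E, A, H, D, C]
After 3 (rotate_left(6, 8, k=2)): [F, B, G, I, E, A, C, H, D]
After 4 (swap(8, 7)): [F, B, G, I, E, A, C, D, H]
After 5 (swap(6, 0)): [C, B, G, I, E, A, F, D, H]
After 6 (swap(7, 8)): [C, B, G, I, E, A, F, H, D]
After 7 (rotate_left(1, 8, k=3)): [C, E, A, F, H, D, B, G, I]
After 8 (rotate_left(1, 6, k=3)): [C, H, D, B, E, A, F, G, I]
After 9 (swap(2, 5)): [C, H, A, B, E, D, F, G, I]
After 10 (swap(6, 1)): [C, F, A, B, E, D, H, G, I]

Answer: [C, F, A, B, E, D, H, G, I]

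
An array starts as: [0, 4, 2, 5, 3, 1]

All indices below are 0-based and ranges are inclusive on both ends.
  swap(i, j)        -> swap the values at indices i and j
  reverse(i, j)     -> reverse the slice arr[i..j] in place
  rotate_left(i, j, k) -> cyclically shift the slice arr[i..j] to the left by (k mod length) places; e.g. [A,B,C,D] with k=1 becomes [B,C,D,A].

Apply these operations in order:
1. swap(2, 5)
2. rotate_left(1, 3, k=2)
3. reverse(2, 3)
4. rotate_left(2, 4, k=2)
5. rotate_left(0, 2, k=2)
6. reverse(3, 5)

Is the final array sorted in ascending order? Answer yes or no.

After 1 (swap(2, 5)): [0, 4, 1, 5, 3, 2]
After 2 (rotate_left(1, 3, k=2)): [0, 5, 4, 1, 3, 2]
After 3 (reverse(2, 3)): [0, 5, 1, 4, 3, 2]
After 4 (rotate_left(2, 4, k=2)): [0, 5, 3, 1, 4, 2]
After 5 (rotate_left(0, 2, k=2)): [3, 0, 5, 1, 4, 2]
After 6 (reverse(3, 5)): [3, 0, 5, 2, 4, 1]

Answer: no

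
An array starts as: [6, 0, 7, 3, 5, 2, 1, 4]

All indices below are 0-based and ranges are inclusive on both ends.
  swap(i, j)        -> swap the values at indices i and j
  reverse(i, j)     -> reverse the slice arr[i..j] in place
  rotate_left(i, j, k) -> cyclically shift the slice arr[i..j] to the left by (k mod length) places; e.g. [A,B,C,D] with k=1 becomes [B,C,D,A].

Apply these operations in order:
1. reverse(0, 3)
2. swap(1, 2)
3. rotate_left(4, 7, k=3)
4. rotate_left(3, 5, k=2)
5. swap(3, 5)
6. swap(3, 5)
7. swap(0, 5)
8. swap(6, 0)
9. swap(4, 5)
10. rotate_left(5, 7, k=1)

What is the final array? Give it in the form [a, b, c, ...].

After 1 (reverse(0, 3)): [3, 7, 0, 6, 5, 2, 1, 4]
After 2 (swap(1, 2)): [3, 0, 7, 6, 5, 2, 1, 4]
After 3 (rotate_left(4, 7, k=3)): [3, 0, 7, 6, 4, 5, 2, 1]
After 4 (rotate_left(3, 5, k=2)): [3, 0, 7, 5, 6, 4, 2, 1]
After 5 (swap(3, 5)): [3, 0, 7, 4, 6, 5, 2, 1]
After 6 (swap(3, 5)): [3, 0, 7, 5, 6, 4, 2, 1]
After 7 (swap(0, 5)): [4, 0, 7, 5, 6, 3, 2, 1]
After 8 (swap(6, 0)): [2, 0, 7, 5, 6, 3, 4, 1]
After 9 (swap(4, 5)): [2, 0, 7, 5, 3, 6, 4, 1]
After 10 (rotate_left(5, 7, k=1)): [2, 0, 7, 5, 3, 4, 1, 6]

Answer: [2, 0, 7, 5, 3, 4, 1, 6]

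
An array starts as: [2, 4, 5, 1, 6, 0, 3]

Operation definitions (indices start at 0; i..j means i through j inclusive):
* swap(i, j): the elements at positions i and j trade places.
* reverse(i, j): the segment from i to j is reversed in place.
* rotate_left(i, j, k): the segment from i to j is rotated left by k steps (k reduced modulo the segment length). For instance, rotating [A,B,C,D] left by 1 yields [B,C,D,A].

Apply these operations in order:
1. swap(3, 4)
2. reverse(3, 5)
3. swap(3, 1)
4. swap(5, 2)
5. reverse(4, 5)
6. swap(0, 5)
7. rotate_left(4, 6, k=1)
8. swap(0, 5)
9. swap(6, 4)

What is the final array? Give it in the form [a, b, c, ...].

Answer: [3, 0, 6, 4, 5, 1, 2]

Derivation:
After 1 (swap(3, 4)): [2, 4, 5, 6, 1, 0, 3]
After 2 (reverse(3, 5)): [2, 4, 5, 0, 1, 6, 3]
After 3 (swap(3, 1)): [2, 0, 5, 4, 1, 6, 3]
After 4 (swap(5, 2)): [2, 0, 6, 4, 1, 5, 3]
After 5 (reverse(4, 5)): [2, 0, 6, 4, 5, 1, 3]
After 6 (swap(0, 5)): [1, 0, 6, 4, 5, 2, 3]
After 7 (rotate_left(4, 6, k=1)): [1, 0, 6, 4, 2, 3, 5]
After 8 (swap(0, 5)): [3, 0, 6, 4, 2, 1, 5]
After 9 (swap(6, 4)): [3, 0, 6, 4, 5, 1, 2]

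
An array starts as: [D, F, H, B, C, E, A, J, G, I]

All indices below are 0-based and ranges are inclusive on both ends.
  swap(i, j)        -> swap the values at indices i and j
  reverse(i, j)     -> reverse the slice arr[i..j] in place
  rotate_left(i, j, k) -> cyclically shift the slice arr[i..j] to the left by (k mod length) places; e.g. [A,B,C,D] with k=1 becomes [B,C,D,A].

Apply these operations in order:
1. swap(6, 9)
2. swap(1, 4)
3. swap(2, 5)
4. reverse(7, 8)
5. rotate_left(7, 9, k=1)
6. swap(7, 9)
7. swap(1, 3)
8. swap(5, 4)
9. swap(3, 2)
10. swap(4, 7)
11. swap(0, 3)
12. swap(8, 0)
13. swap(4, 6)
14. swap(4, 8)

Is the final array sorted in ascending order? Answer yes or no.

Answer: yes

Derivation:
After 1 (swap(6, 9)): [D, F, H, B, C, E, I, J, G, A]
After 2 (swap(1, 4)): [D, C, H, B, F, E, I, J, G, A]
After 3 (swap(2, 5)): [D, C, E, B, F, H, I, J, G, A]
After 4 (reverse(7, 8)): [D, C, E, B, F, H, I, G, J, A]
After 5 (rotate_left(7, 9, k=1)): [D, C, E, B, F, H, I, J, A, G]
After 6 (swap(7, 9)): [D, C, E, B, F, H, I, G, A, J]
After 7 (swap(1, 3)): [D, B, E, C, F, H, I, G, A, J]
After 8 (swap(5, 4)): [D, B, E, C, H, F, I, G, A, J]
After 9 (swap(3, 2)): [D, B, C, E, H, F, I, G, A, J]
After 10 (swap(4, 7)): [D, B, C, E, G, F, I, H, A, J]
After 11 (swap(0, 3)): [E, B, C, D, G, F, I, H, A, J]
After 12 (swap(8, 0)): [A, B, C, D, G, F, I, H, E, J]
After 13 (swap(4, 6)): [A, B, C, D, I, F, G, H, E, J]
After 14 (swap(4, 8)): [A, B, C, D, E, F, G, H, I, J]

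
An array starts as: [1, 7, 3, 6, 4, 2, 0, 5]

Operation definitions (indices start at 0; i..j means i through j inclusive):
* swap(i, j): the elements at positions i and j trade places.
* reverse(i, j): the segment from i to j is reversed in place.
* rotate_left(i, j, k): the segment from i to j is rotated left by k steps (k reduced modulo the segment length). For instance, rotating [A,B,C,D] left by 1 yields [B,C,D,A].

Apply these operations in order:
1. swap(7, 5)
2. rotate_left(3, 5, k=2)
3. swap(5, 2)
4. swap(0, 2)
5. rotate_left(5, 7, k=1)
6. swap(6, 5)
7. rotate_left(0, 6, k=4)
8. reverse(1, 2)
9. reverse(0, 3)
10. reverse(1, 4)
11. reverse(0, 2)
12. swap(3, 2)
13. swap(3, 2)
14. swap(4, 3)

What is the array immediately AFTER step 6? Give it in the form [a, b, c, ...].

Answer: [4, 7, 1, 5, 6, 2, 0, 3]

Derivation:
After 1 (swap(7, 5)): [1, 7, 3, 6, 4, 5, 0, 2]
After 2 (rotate_left(3, 5, k=2)): [1, 7, 3, 5, 6, 4, 0, 2]
After 3 (swap(5, 2)): [1, 7, 4, 5, 6, 3, 0, 2]
After 4 (swap(0, 2)): [4, 7, 1, 5, 6, 3, 0, 2]
After 5 (rotate_left(5, 7, k=1)): [4, 7, 1, 5, 6, 0, 2, 3]
After 6 (swap(6, 5)): [4, 7, 1, 5, 6, 2, 0, 3]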